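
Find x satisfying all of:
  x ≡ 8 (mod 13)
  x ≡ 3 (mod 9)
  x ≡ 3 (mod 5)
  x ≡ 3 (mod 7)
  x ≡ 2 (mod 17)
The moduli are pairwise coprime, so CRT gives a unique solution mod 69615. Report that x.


Product of moduli M = 13 · 9 · 5 · 7 · 17 = 69615.
Merge one congruence at a time:
  Start: x ≡ 8 (mod 13).
  Combine with x ≡ 3 (mod 9); new modulus lcm = 117.
    Write x = 8 + 13·t and substitute into x ≡ 3 (mod 9): 13·t ≡ 3 − 8 = -5 (mod 9).
    Reduce coefficients mod 9: 4·t ≡ 4 (mod 9).
    The inverse of 4 mod 9 is 7 (since 4·7 = 28 = 3·9 + 1), so t ≡ 7·4 = 28 ≡ 1 (mod 9).
    Then x = 8 + 13·1 = 21, valid modulo lcm(13, 9) = 117: x ≡ 21 (mod 117).
  Combine with x ≡ 3 (mod 5); new modulus lcm = 585.
    Write x = 21 + 117·t and substitute into x ≡ 3 (mod 5): 117·t ≡ 3 − 21 = -18 (mod 5).
    Reduce coefficients mod 5: 2·t ≡ 2 (mod 5).
    The inverse of 2 mod 5 is 3 (since 2·3 = 6 = 1·5 + 1), so t ≡ 3·2 = 6 ≡ 1 (mod 5).
    Then x = 21 + 117·1 = 138, valid modulo lcm(117, 5) = 585: x ≡ 138 (mod 585).
  Combine with x ≡ 3 (mod 7); new modulus lcm = 4095.
    Write x = 138 + 585·t and substitute into x ≡ 3 (mod 7): 585·t ≡ 3 − 138 = -135 (mod 7).
    Reduce coefficients mod 7: 4·t ≡ 5 (mod 7).
    The inverse of 4 mod 7 is 2 (since 4·2 = 8 = 1·7 + 1), so t ≡ 2·5 = 10 ≡ 3 (mod 7).
    Then x = 138 + 585·3 = 1893, valid modulo lcm(585, 7) = 4095: x ≡ 1893 (mod 4095).
  Combine with x ≡ 2 (mod 17); new modulus lcm = 69615.
    Write x = 1893 + 4095·t and substitute into x ≡ 2 (mod 17): 4095·t ≡ 2 − 1893 = -1891 (mod 17).
    Reduce coefficients mod 17: 15·t ≡ 13 (mod 17).
    The inverse of 15 mod 17 is 8 (since 15·8 = 120 = 7·17 + 1), so t ≡ 8·13 = 104 ≡ 2 (mod 17).
    Then x = 1893 + 4095·2 = 10083, valid modulo lcm(4095, 17) = 69615: x ≡ 10083 (mod 69615).
Verify against each original: 10083 mod 13 = 8, 10083 mod 9 = 3, 10083 mod 5 = 3, 10083 mod 7 = 3, 10083 mod 17 = 2.

x ≡ 10083 (mod 69615).


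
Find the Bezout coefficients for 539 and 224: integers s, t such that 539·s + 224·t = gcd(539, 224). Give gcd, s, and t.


Euclidean algorithm on (539, 224) — divide until remainder is 0:
  539 = 2 · 224 + 91
  224 = 2 · 91 + 42
  91 = 2 · 42 + 7
  42 = 6 · 7 + 0
gcd(539, 224) = 7.
Track Bezout coefficients alongside the remainders: start with r₀ = 539 = a·1 + b·0 (s = 1, t = 0) and r₁ = 224 = a·0 + b·1 (s = 0, t = 1); each new remainder r_{k+1} = r_{k-1} − q_k·r_k inherits s_{k+1} = s_{k-1} − q_k·s_k, t_{k+1} = t_{k-1} − q_k·t_k, so r_k = a·s_k + b·t_k at every step:
  q = 2: r = 91, s = 1 − 2·0 = 1, t = 0 − 2·1 = -2  (check: 539·1 + 224·(-2) = 91)
  q = 2: r = 42, s = 0 − 2·1 = -2, t = 1 − 2·(-2) = 5  (check: 539·(-2) + 224·5 = 42)
  q = 2: r = 7, s = 1 − 2·(-2) = 5, t = -2 − 2·5 = -12  (check: 539·5 + 224·(-12) = 7)
The row with r = 7 (the gcd) gives the Bezout coefficients s = 5, t = -12.
Result: 539 · (5) + 224 · (-12) = 7.

gcd(539, 224) = 7; s = 5, t = -12 (check: 539·5 + 224·(-12) = 7).


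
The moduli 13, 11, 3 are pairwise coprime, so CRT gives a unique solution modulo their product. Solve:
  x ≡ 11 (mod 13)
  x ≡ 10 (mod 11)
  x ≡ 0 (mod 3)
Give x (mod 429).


Moduli 13, 11, 3 are pairwise coprime; by CRT there is a unique solution modulo M = 13 · 11 · 3 = 429.
Solve pairwise, accumulating the modulus:
  Start with x ≡ 11 (mod 13).
  Combine with x ≡ 10 (mod 11): since gcd(13, 11) = 1, we get a unique residue mod 143.
    Write x = 11 + 13·t and substitute into x ≡ 10 (mod 11): 13·t ≡ 10 − 11 = -1 (mod 11).
    Reduce coefficients mod 11: 2·t ≡ 10 (mod 11).
    The inverse of 2 mod 11 is 6 (since 2·6 = 12 = 1·11 + 1), so t ≡ 6·10 = 60 ≡ 5 (mod 11).
    Then x = 11 + 13·5 = 76, valid modulo lcm(13, 11) = 143: x ≡ 76 (mod 143).
  Combine with x ≡ 0 (mod 3): since gcd(143, 3) = 1, we get a unique residue mod 429.
    Write x = 76 + 143·t and substitute into x ≡ 0 (mod 3): 143·t ≡ 0 − 76 = -76 (mod 3).
    Reduce coefficients mod 3: 2·t ≡ 2 (mod 3).
    The inverse of 2 mod 3 is 2 (since 2·2 = 4 = 1·3 + 1), so t ≡ 2·2 = 4 ≡ 1 (mod 3).
    Then x = 76 + 143·1 = 219, valid modulo lcm(143, 3) = 429: x ≡ 219 (mod 429).
Verify: 219 mod 13 = 11 ✓, 219 mod 11 = 10 ✓, 219 mod 3 = 0 ✓.

x ≡ 219 (mod 429).


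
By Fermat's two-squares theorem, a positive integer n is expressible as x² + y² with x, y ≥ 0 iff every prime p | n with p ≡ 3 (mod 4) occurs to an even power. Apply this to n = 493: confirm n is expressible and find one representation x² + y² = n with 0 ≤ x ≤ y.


Step 1: Factor n = 493 = 17 · 29.
Step 2: Check the mod-4 condition on each prime factor: 17 ≡ 1 (mod 4), exponent 1; 29 ≡ 1 (mod 4), exponent 1.
All primes ≡ 3 (mod 4) appear to even exponent (or don't appear), so by the two-squares theorem n IS expressible as a sum of two squares.
Step 3: Build a representation. Here n = 17 · 29 is a product of primes ≡ 1 (mod 4). Each prime p ≡ 1 (mod 4) is itself a sum of two squares; find a² by testing p − a² for a perfect square:
  17: 17 − 1² = 16 = 4² ⇒ 17 = 1² + 4².
  29: 29 − 1² = 28, 29 − 2² = 25 = 5² ⇒ 29 = 2² + 5².
  Combine using the Brahmagupta–Fibonacci identity (a² + b²)(c² + d²) = (ac − bd)² + (ad + bc)² = (ac + bd)² + (ad − bc)²:
  17 · 29 = 493: from (1² + 4²)(2² + 5²), take (1·2 − 4·5, 1·5 + 4·2) = (2 − 20, 5 + 8) = (-18, 13); dropping signs (only squares matter) gives (18, 13); check 18² + 13² = 324 + 169 = 493 ✓.
Step 4: Order so x ≤ y and verify: 13² + 18² = 169 + 324 = 493 = n. ✓

n = 493 = 13² + 18² (one valid representation with x ≤ y).


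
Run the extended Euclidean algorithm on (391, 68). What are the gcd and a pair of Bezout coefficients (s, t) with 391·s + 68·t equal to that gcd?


Euclidean algorithm on (391, 68) — divide until remainder is 0:
  391 = 5 · 68 + 51
  68 = 1 · 51 + 17
  51 = 3 · 17 + 0
gcd(391, 68) = 17.
Track Bezout coefficients alongside the remainders: start with r₀ = 391 = a·1 + b·0 (s = 1, t = 0) and r₁ = 68 = a·0 + b·1 (s = 0, t = 1); each new remainder r_{k+1} = r_{k-1} − q_k·r_k inherits s_{k+1} = s_{k-1} − q_k·s_k, t_{k+1} = t_{k-1} − q_k·t_k, so r_k = a·s_k + b·t_k at every step:
  q = 5: r = 51, s = 1 − 5·0 = 1, t = 0 − 5·1 = -5  (check: 391·1 + 68·(-5) = 51)
  q = 1: r = 17, s = 0 − 1·1 = -1, t = 1 − 1·(-5) = 6  (check: 391·(-1) + 68·6 = 17)
The row with r = 17 (the gcd) gives the Bezout coefficients s = -1, t = 6.
Result: 391 · (-1) + 68 · (6) = 17.

gcd(391, 68) = 17; s = -1, t = 6 (check: 391·(-1) + 68·6 = 17).


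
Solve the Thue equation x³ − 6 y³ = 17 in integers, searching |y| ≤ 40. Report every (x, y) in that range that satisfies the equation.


The equation is x³ - 6y³ = 17. For fixed y, x³ = 6·y³ + 17, so a solution requires the RHS to be a perfect cube.
Strategy: iterate y from -40 to 40, compute RHS = 6·y³ + 17, and check whether it is a (positive or negative) perfect cube.
Check small values of y:
  y = 0: RHS = 17 is not a perfect cube.
  y = 1: RHS = 23 is not a perfect cube.
  y = -1: RHS = 11 is not a perfect cube.
  y = 2: RHS = 65 is not a perfect cube.
  y = -2: RHS = -31 is not a perfect cube.
  y = 3: RHS = 179 is not a perfect cube.
  y = -3: RHS = -145 is not a perfect cube.
Continuing the search up to |y| = 40 finds no solutions either.
No (x, y) in the scanned range satisfies the equation.

No integer solutions with |y| ≤ 40.


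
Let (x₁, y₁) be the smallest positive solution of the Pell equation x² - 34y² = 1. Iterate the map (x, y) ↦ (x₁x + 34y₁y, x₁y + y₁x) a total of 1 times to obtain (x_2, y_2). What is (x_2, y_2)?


Step 1: Find the fundamental solution (x₁, y₁) of x² - 34y² = 1.
  Expand √34 as a continued fraction. a₀ = ⌊√34⌋ = 5; iterate m_{k+1} = d_k·a_k − m_k, d_{k+1} = (34 − m_{k+1}²)/d_k, a_{k+1} = ⌊(a₀ + m_{k+1})/d_{k+1}⌋ (starting m₀ = 0, d₀ = 1), with convergents p_k = a_k·p_{k-1} + p_{k-2}, q_k = a_k·q_{k-1} + q_{k-2} (p₋₁ = 1, q₋₁ = 0):
  k = 0: a₀ = 5; p₀/q₀ = 5/1; p₀² − 34·q₀² = 25 − 34 = -9.
  k = 1: m = 5, d = 9, a = ⌊(5 + 5)/9⌋ = 1; p/q = (1·5 + 1)/(1·1 + 0) = 6/1; p² − 34·q² = 36 − 34 = 2.
  k = 2: m = 4, d = 2, a = ⌊(5 + 4)/2⌋ = 4; p/q = (4·6 + 5)/(4·1 + 1) = 29/5; p² − 34·q² = 841 − 850 = -9.
  k = 3: m = 4, d = 9, a = ⌊(5 + 4)/9⌋ = 1; p/q = (1·29 + 6)/(1·5 + 1) = 35/6; p² − 34·q² = 1225 − 1224 = 1.
  The first convergent with p² − 34·q² = 1 gives the fundamental solution (x₁, y₁) = (35, 6).
Step 2: Apply the recurrence (x_{n+1}, y_{n+1}) = (x₁x_n + 34y₁y_n, x₁y_n + y₁x_n) repeatedly.
  From (x_1, y_1) = (35, 6): x_2 = 35·35 + 34·6·6 = 2449; y_2 = 35·6 + 6·35 = 420.
Step 3: Verify x_2² - 34·y_2² = 5997601 - 5997600 = 1 (should be 1). ✓

(x_1, y_1) = (35, 6); (x_2, y_2) = (2449, 420).


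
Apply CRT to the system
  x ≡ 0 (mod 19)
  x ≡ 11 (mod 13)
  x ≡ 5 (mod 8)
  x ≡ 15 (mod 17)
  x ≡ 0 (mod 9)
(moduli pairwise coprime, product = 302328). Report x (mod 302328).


Product of moduli M = 19 · 13 · 8 · 17 · 9 = 302328.
Merge one congruence at a time:
  Start: x ≡ 0 (mod 19).
  Combine with x ≡ 11 (mod 13); new modulus lcm = 247.
    Write x = 0 + 19·t and substitute into x ≡ 11 (mod 13): 19·t ≡ 11 − 0 = 11 (mod 13).
    Reduce coefficients mod 13: 6·t ≡ 11 (mod 13).
    The inverse of 6 mod 13 is 11 (since 6·11 = 66 = 5·13 + 1), so t ≡ 11·11 = 121 ≡ 4 (mod 13).
    Then x = 0 + 19·4 = 76, valid modulo lcm(19, 13) = 247: x ≡ 76 (mod 247).
  Combine with x ≡ 5 (mod 8); new modulus lcm = 1976.
    Write x = 76 + 247·t and substitute into x ≡ 5 (mod 8): 247·t ≡ 5 − 76 = -71 (mod 8).
    Reduce coefficients mod 8: 7·t ≡ 1 (mod 8).
    The inverse of 7 mod 8 is 7 (since 7·7 = 49 = 6·8 + 1), so t ≡ 7·1 = 7 ≡ 7 (mod 8).
    Then x = 76 + 247·7 = 1805, valid modulo lcm(247, 8) = 1976: x ≡ 1805 (mod 1976).
  Combine with x ≡ 15 (mod 17); new modulus lcm = 33592.
    Write x = 1805 + 1976·t and substitute into x ≡ 15 (mod 17): 1976·t ≡ 15 − 1805 = -1790 (mod 17).
    Reduce coefficients mod 17: 4·t ≡ 12 (mod 17).
    The inverse of 4 mod 17 is 13 (since 4·13 = 52 = 3·17 + 1), so t ≡ 13·12 = 156 ≡ 3 (mod 17).
    Then x = 1805 + 1976·3 = 7733, valid modulo lcm(1976, 17) = 33592: x ≡ 7733 (mod 33592).
  Combine with x ≡ 0 (mod 9); new modulus lcm = 302328.
    Write x = 7733 + 33592·t and substitute into x ≡ 0 (mod 9): 33592·t ≡ 0 − 7733 = -7733 (mod 9).
    Reduce coefficients mod 9: 4·t ≡ 7 (mod 9).
    The inverse of 4 mod 9 is 7 (since 4·7 = 28 = 3·9 + 1), so t ≡ 7·7 = 49 ≡ 4 (mod 9).
    Then x = 7733 + 33592·4 = 142101, valid modulo lcm(33592, 9) = 302328: x ≡ 142101 (mod 302328).
Verify against each original: 142101 mod 19 = 0, 142101 mod 13 = 11, 142101 mod 8 = 5, 142101 mod 17 = 15, 142101 mod 9 = 0.

x ≡ 142101 (mod 302328).


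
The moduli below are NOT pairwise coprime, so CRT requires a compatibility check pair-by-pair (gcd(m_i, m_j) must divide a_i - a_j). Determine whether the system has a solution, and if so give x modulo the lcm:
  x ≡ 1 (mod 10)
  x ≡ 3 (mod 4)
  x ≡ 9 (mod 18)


Moduli 10, 4, 18 are not pairwise coprime, so CRT works modulo lcm(m_i) when all pairwise compatibility conditions hold.
Pairwise compatibility: gcd(m_i, m_j) must divide a_i - a_j for every pair.
Merge one congruence at a time:
  Start: x ≡ 1 (mod 10).
  Combine with x ≡ 3 (mod 4): gcd(10, 4) = 2; 3 - 1 = 2, which IS divisible by 2, so compatible.
    Write x = 1 + 10·t and substitute into x ≡ 3 (mod 4): 10·t ≡ 3 − 1 = 2 (mod 4).
    Divide the congruence (and modulus) by g = 2: 5·t ≡ 1 (mod 2).
    Reduce coefficients mod 2: 1·t ≡ 1 (mod 2).
    So t ≡ 1 (mod 2).
    Then x = 1 + 10·1 = 11, valid modulo lcm(10, 4) = 20: x ≡ 11 (mod 20).
  Combine with x ≡ 9 (mod 18): gcd(20, 18) = 2; 9 - 11 = -2, which IS divisible by 2, so compatible.
    Write x = 11 + 20·t and substitute into x ≡ 9 (mod 18): 20·t ≡ 9 − 11 = -2 (mod 18).
    Divide the congruence (and modulus) by g = 2: 10·t ≡ -1 (mod 9).
    Reduce coefficients mod 9: 1·t ≡ 8 (mod 9).
    So t ≡ 8 (mod 9).
    Then x = 11 + 20·8 = 171, valid modulo lcm(20, 18) = 180: x ≡ 171 (mod 180).
Verify: 171 mod 10 = 1, 171 mod 4 = 3, 171 mod 18 = 9.

x ≡ 171 (mod 180).


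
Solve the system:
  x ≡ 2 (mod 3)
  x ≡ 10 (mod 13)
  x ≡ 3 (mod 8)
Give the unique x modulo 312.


Moduli 3, 13, 8 are pairwise coprime; by CRT there is a unique solution modulo M = 3 · 13 · 8 = 312.
Solve pairwise, accumulating the modulus:
  Start with x ≡ 2 (mod 3).
  Combine with x ≡ 10 (mod 13): since gcd(3, 13) = 1, we get a unique residue mod 39.
    Write x = 2 + 3·t and substitute into x ≡ 10 (mod 13): 3·t ≡ 10 − 2 = 8 (mod 13).
    The inverse of 3 mod 13 is 9 (since 3·9 = 27 = 2·13 + 1), so t ≡ 9·8 = 72 ≡ 7 (mod 13).
    Then x = 2 + 3·7 = 23, valid modulo lcm(3, 13) = 39: x ≡ 23 (mod 39).
  Combine with x ≡ 3 (mod 8): since gcd(39, 8) = 1, we get a unique residue mod 312.
    Write x = 23 + 39·t and substitute into x ≡ 3 (mod 8): 39·t ≡ 3 − 23 = -20 (mod 8).
    Reduce coefficients mod 8: 7·t ≡ 4 (mod 8).
    The inverse of 7 mod 8 is 7 (since 7·7 = 49 = 6·8 + 1), so t ≡ 7·4 = 28 ≡ 4 (mod 8).
    Then x = 23 + 39·4 = 179, valid modulo lcm(39, 8) = 312: x ≡ 179 (mod 312).
Verify: 179 mod 3 = 2 ✓, 179 mod 13 = 10 ✓, 179 mod 8 = 3 ✓.

x ≡ 179 (mod 312).


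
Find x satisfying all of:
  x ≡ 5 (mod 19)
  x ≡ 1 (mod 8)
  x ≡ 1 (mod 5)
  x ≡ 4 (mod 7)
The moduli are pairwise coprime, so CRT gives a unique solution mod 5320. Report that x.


Product of moduli M = 19 · 8 · 5 · 7 = 5320.
Merge one congruence at a time:
  Start: x ≡ 5 (mod 19).
  Combine with x ≡ 1 (mod 8); new modulus lcm = 152.
    Write x = 5 + 19·t and substitute into x ≡ 1 (mod 8): 19·t ≡ 1 − 5 = -4 (mod 8).
    Reduce coefficients mod 8: 3·t ≡ 4 (mod 8).
    The inverse of 3 mod 8 is 3 (since 3·3 = 9 = 1·8 + 1), so t ≡ 3·4 = 12 ≡ 4 (mod 8).
    Then x = 5 + 19·4 = 81, valid modulo lcm(19, 8) = 152: x ≡ 81 (mod 152).
  Combine with x ≡ 1 (mod 5); new modulus lcm = 760.
    Write x = 81 + 152·t and substitute into x ≡ 1 (mod 5): 152·t ≡ 1 − 81 = -80 (mod 5).
    Reduce coefficients mod 5: 2·t ≡ 0 (mod 5).
    The inverse of 2 mod 5 is 3 (since 2·3 = 6 = 1·5 + 1), so t ≡ 3·0 = 0 ≡ 0 (mod 5).
    Then x = 81 + 152·0 = 81, valid modulo lcm(152, 5) = 760: x ≡ 81 (mod 760).
  Combine with x ≡ 4 (mod 7); new modulus lcm = 5320.
    Write x = 81 + 760·t and substitute into x ≡ 4 (mod 7): 760·t ≡ 4 − 81 = -77 (mod 7).
    Reduce coefficients mod 7: 4·t ≡ 0 (mod 7).
    The inverse of 4 mod 7 is 2 (since 4·2 = 8 = 1·7 + 1), so t ≡ 2·0 = 0 ≡ 0 (mod 7).
    Then x = 81 + 760·0 = 81, valid modulo lcm(760, 7) = 5320: x ≡ 81 (mod 5320).
Verify against each original: 81 mod 19 = 5, 81 mod 8 = 1, 81 mod 5 = 1, 81 mod 7 = 4.

x ≡ 81 (mod 5320).


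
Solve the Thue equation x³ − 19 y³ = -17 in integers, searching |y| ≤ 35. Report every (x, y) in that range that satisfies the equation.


The equation is x³ - 19y³ = -17. For fixed y, x³ = 19·y³ − 17, so a solution requires the RHS to be a perfect cube.
Strategy: iterate y from -35 to 35, compute RHS = 19·y³ − 17, and check whether it is a (positive or negative) perfect cube.
Check small values of y:
  y = 0: RHS = -17 is not a perfect cube.
  y = 1: RHS = 2 is not a perfect cube.
  y = -1: RHS = -36 is not a perfect cube.
  y = 2: RHS = 135 is not a perfect cube.
  y = -2: RHS = -169 is not a perfect cube.
  y = 3: RHS = 496 is not a perfect cube.
  y = -3: RHS = -530 is not a perfect cube.
Continuing the search up to |y| = 35 finds no solutions either.
No (x, y) in the scanned range satisfies the equation.

No integer solutions with |y| ≤ 35.


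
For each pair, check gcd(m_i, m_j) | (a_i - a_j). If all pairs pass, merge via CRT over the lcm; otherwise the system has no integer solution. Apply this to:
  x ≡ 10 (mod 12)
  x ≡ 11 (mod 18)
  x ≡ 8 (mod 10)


Moduli 12, 18, 10 are not pairwise coprime, so CRT works modulo lcm(m_i) when all pairwise compatibility conditions hold.
Pairwise compatibility: gcd(m_i, m_j) must divide a_i - a_j for every pair.
Merge one congruence at a time:
  Start: x ≡ 10 (mod 12).
  Combine with x ≡ 11 (mod 18): gcd(12, 18) = 6, and 11 - 10 = 1 is NOT divisible by 6.
    ⇒ system is inconsistent (no integer solution).

No solution (the system is inconsistent).


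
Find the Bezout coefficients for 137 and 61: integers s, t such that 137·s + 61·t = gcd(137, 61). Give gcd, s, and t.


Euclidean algorithm on (137, 61) — divide until remainder is 0:
  137 = 2 · 61 + 15
  61 = 4 · 15 + 1
  15 = 15 · 1 + 0
gcd(137, 61) = 1.
Track Bezout coefficients alongside the remainders: start with r₀ = 137 = a·1 + b·0 (s = 1, t = 0) and r₁ = 61 = a·0 + b·1 (s = 0, t = 1); each new remainder r_{k+1} = r_{k-1} − q_k·r_k inherits s_{k+1} = s_{k-1} − q_k·s_k, t_{k+1} = t_{k-1} − q_k·t_k, so r_k = a·s_k + b·t_k at every step:
  q = 2: r = 15, s = 1 − 2·0 = 1, t = 0 − 2·1 = -2  (check: 137·1 + 61·(-2) = 15)
  q = 4: r = 1, s = 0 − 4·1 = -4, t = 1 − 4·(-2) = 9  (check: 137·(-4) + 61·9 = 1)
The row with r = 1 (the gcd) gives the Bezout coefficients s = -4, t = 9.
Result: 137 · (-4) + 61 · (9) = 1.

gcd(137, 61) = 1; s = -4, t = 9 (check: 137·(-4) + 61·9 = 1).


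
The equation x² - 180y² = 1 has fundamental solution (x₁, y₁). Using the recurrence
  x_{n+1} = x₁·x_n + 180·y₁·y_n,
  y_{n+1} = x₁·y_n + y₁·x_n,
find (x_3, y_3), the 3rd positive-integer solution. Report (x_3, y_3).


Step 1: Find the fundamental solution (x₁, y₁) of x² - 180y² = 1.
  Expand √180 as a continued fraction. a₀ = ⌊√180⌋ = 13; iterate m_{k+1} = d_k·a_k − m_k, d_{k+1} = (180 − m_{k+1}²)/d_k, a_{k+1} = ⌊(a₀ + m_{k+1})/d_{k+1}⌋ (starting m₀ = 0, d₀ = 1), with convergents p_k = a_k·p_{k-1} + p_{k-2}, q_k = a_k·q_{k-1} + q_{k-2} (p₋₁ = 1, q₋₁ = 0):
  k = 0: a₀ = 13; p₀/q₀ = 13/1; p₀² − 180·q₀² = 169 − 180 = -11.
  k = 1: m = 13, d = 11, a = ⌊(13 + 13)/11⌋ = 2; p/q = (2·13 + 1)/(2·1 + 0) = 27/2; p² − 180·q² = 729 − 720 = 9.
  k = 2: m = 9, d = 9, a = ⌊(13 + 9)/9⌋ = 2; p/q = (2·27 + 13)/(2·2 + 1) = 67/5; p² − 180·q² = 4489 − 4500 = -11.
  k = 3: m = 9, d = 11, a = ⌊(13 + 9)/11⌋ = 2; p/q = (2·67 + 27)/(2·5 + 2) = 161/12; p² − 180·q² = 25921 − 25920 = 1.
  The first convergent with p² − 180·q² = 1 gives the fundamental solution (x₁, y₁) = (161, 12).
Step 2: Apply the recurrence (x_{n+1}, y_{n+1}) = (x₁x_n + 180y₁y_n, x₁y_n + y₁x_n) repeatedly.
  From (x_1, y_1) = (161, 12): x_2 = 161·161 + 180·12·12 = 51841; y_2 = 161·12 + 12·161 = 3864.
  From (x_2, y_2) = (51841, 3864): x_3 = 161·51841 + 180·12·3864 = 16692641; y_3 = 161·3864 + 12·51841 = 1244196.
Step 3: Verify x_3² - 180·y_3² = 278644263554881 - 278644263554880 = 1 (should be 1). ✓

(x_1, y_1) = (161, 12); (x_3, y_3) = (16692641, 1244196).


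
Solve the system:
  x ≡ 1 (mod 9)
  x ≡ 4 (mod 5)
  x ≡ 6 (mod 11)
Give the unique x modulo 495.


Moduli 9, 5, 11 are pairwise coprime; by CRT there is a unique solution modulo M = 9 · 5 · 11 = 495.
Solve pairwise, accumulating the modulus:
  Start with x ≡ 1 (mod 9).
  Combine with x ≡ 4 (mod 5): since gcd(9, 5) = 1, we get a unique residue mod 45.
    Write x = 1 + 9·t and substitute into x ≡ 4 (mod 5): 9·t ≡ 4 − 1 = 3 (mod 5).
    Reduce coefficients mod 5: 4·t ≡ 3 (mod 5).
    The inverse of 4 mod 5 is 4 (since 4·4 = 16 = 3·5 + 1), so t ≡ 4·3 = 12 ≡ 2 (mod 5).
    Then x = 1 + 9·2 = 19, valid modulo lcm(9, 5) = 45: x ≡ 19 (mod 45).
  Combine with x ≡ 6 (mod 11): since gcd(45, 11) = 1, we get a unique residue mod 495.
    Write x = 19 + 45·t and substitute into x ≡ 6 (mod 11): 45·t ≡ 6 − 19 = -13 (mod 11).
    Reduce coefficients mod 11: 1·t ≡ 9 (mod 11).
    So t ≡ 9 (mod 11).
    Then x = 19 + 45·9 = 424, valid modulo lcm(45, 11) = 495: x ≡ 424 (mod 495).
Verify: 424 mod 9 = 1 ✓, 424 mod 5 = 4 ✓, 424 mod 11 = 6 ✓.

x ≡ 424 (mod 495).


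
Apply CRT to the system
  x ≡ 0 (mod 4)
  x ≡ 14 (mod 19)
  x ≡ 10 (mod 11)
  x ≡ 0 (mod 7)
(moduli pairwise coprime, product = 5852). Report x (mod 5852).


Product of moduli M = 4 · 19 · 11 · 7 = 5852.
Merge one congruence at a time:
  Start: x ≡ 0 (mod 4).
  Combine with x ≡ 14 (mod 19); new modulus lcm = 76.
    Write x = 0 + 4·t and substitute into x ≡ 14 (mod 19): 4·t ≡ 14 − 0 = 14 (mod 19).
    The inverse of 4 mod 19 is 5 (since 4·5 = 20 = 1·19 + 1), so t ≡ 5·14 = 70 ≡ 13 (mod 19).
    Then x = 0 + 4·13 = 52, valid modulo lcm(4, 19) = 76: x ≡ 52 (mod 76).
  Combine with x ≡ 10 (mod 11); new modulus lcm = 836.
    Write x = 52 + 76·t and substitute into x ≡ 10 (mod 11): 76·t ≡ 10 − 52 = -42 (mod 11).
    Reduce coefficients mod 11: 10·t ≡ 2 (mod 11).
    The inverse of 10 mod 11 is 10 (since 10·10 = 100 = 9·11 + 1), so t ≡ 10·2 = 20 ≡ 9 (mod 11).
    Then x = 52 + 76·9 = 736, valid modulo lcm(76, 11) = 836: x ≡ 736 (mod 836).
  Combine with x ≡ 0 (mod 7); new modulus lcm = 5852.
    Write x = 736 + 836·t and substitute into x ≡ 0 (mod 7): 836·t ≡ 0 − 736 = -736 (mod 7).
    Reduce coefficients mod 7: 3·t ≡ 6 (mod 7).
    The inverse of 3 mod 7 is 5 (since 3·5 = 15 = 2·7 + 1), so t ≡ 5·6 = 30 ≡ 2 (mod 7).
    Then x = 736 + 836·2 = 2408, valid modulo lcm(836, 7) = 5852: x ≡ 2408 (mod 5852).
Verify against each original: 2408 mod 4 = 0, 2408 mod 19 = 14, 2408 mod 11 = 10, 2408 mod 7 = 0.

x ≡ 2408 (mod 5852).


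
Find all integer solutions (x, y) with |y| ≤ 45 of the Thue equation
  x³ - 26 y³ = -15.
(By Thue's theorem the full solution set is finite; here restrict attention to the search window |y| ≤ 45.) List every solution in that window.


The equation is x³ - 26y³ = -15. For fixed y, x³ = 26·y³ − 15, so a solution requires the RHS to be a perfect cube.
Strategy: iterate y from -45 to 45, compute RHS = 26·y³ − 15, and check whether it is a (positive or negative) perfect cube.
Check small values of y:
  y = 0: RHS = -15 is not a perfect cube.
  y = 1: RHS = 11 is not a perfect cube.
  y = -1: RHS = -41 is not a perfect cube.
  y = 2: RHS = 193 is not a perfect cube.
  y = -2: RHS = -223 is not a perfect cube.
  y = 3: RHS = 687 is not a perfect cube.
  y = -3: RHS = -717 is not a perfect cube.
Continuing the search up to |y| = 45 finds no solutions either.
No (x, y) in the scanned range satisfies the equation.

No integer solutions with |y| ≤ 45.


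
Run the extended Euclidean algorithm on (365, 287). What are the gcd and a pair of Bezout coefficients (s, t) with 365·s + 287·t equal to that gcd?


Euclidean algorithm on (365, 287) — divide until remainder is 0:
  365 = 1 · 287 + 78
  287 = 3 · 78 + 53
  78 = 1 · 53 + 25
  53 = 2 · 25 + 3
  25 = 8 · 3 + 1
  3 = 3 · 1 + 0
gcd(365, 287) = 1.
Track Bezout coefficients alongside the remainders: start with r₀ = 365 = a·1 + b·0 (s = 1, t = 0) and r₁ = 287 = a·0 + b·1 (s = 0, t = 1); each new remainder r_{k+1} = r_{k-1} − q_k·r_k inherits s_{k+1} = s_{k-1} − q_k·s_k, t_{k+1} = t_{k-1} − q_k·t_k, so r_k = a·s_k + b·t_k at every step:
  q = 1: r = 78, s = 1 − 1·0 = 1, t = 0 − 1·1 = -1  (check: 365·1 + 287·(-1) = 78)
  q = 3: r = 53, s = 0 − 3·1 = -3, t = 1 − 3·(-1) = 4  (check: 365·(-3) + 287·4 = 53)
  q = 1: r = 25, s = 1 − 1·(-3) = 4, t = -1 − 1·4 = -5  (check: 365·4 + 287·(-5) = 25)
  q = 2: r = 3, s = -3 − 2·4 = -11, t = 4 − 2·(-5) = 14  (check: 365·(-11) + 287·14 = 3)
  q = 8: r = 1, s = 4 − 8·(-11) = 92, t = -5 − 8·14 = -117  (check: 365·92 + 287·(-117) = 1)
The row with r = 1 (the gcd) gives the Bezout coefficients s = 92, t = -117.
Result: 365 · (92) + 287 · (-117) = 1.

gcd(365, 287) = 1; s = 92, t = -117 (check: 365·92 + 287·(-117) = 1).


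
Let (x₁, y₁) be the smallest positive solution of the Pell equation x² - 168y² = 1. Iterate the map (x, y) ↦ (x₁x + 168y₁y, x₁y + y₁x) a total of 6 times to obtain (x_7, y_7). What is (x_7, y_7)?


Step 1: Find the fundamental solution (x₁, y₁) of x² - 168y² = 1.
  Expand √168 as a continued fraction. a₀ = ⌊√168⌋ = 12; iterate m_{k+1} = d_k·a_k − m_k, d_{k+1} = (168 − m_{k+1}²)/d_k, a_{k+1} = ⌊(a₀ + m_{k+1})/d_{k+1}⌋ (starting m₀ = 0, d₀ = 1), with convergents p_k = a_k·p_{k-1} + p_{k-2}, q_k = a_k·q_{k-1} + q_{k-2} (p₋₁ = 1, q₋₁ = 0):
  k = 0: a₀ = 12; p₀/q₀ = 12/1; p₀² − 168·q₀² = 144 − 168 = -24.
  k = 1: m = 12, d = 24, a = ⌊(12 + 12)/24⌋ = 1; p/q = (1·12 + 1)/(1·1 + 0) = 13/1; p² − 168·q² = 169 − 168 = 1.
  The first convergent with p² − 168·q² = 1 gives the fundamental solution (x₁, y₁) = (13, 1).
Step 2: Apply the recurrence (x_{n+1}, y_{n+1}) = (x₁x_n + 168y₁y_n, x₁y_n + y₁x_n) repeatedly.
  From (x_1, y_1) = (13, 1): x_2 = 13·13 + 168·1·1 = 337; y_2 = 13·1 + 1·13 = 26.
  From (x_2, y_2) = (337, 26): x_3 = 13·337 + 168·1·26 = 8749; y_3 = 13·26 + 1·337 = 675.
  From (x_3, y_3) = (8749, 675): x_4 = 13·8749 + 168·1·675 = 227137; y_4 = 13·675 + 1·8749 = 17524.
  From (x_4, y_4) = (227137, 17524): x_5 = 13·227137 + 168·1·17524 = 5896813; y_5 = 13·17524 + 1·227137 = 454949.
  From (x_5, y_5) = (5896813, 454949): x_6 = 13·5896813 + 168·1·454949 = 153090001; y_6 = 13·454949 + 1·5896813 = 11811150.
  From (x_6, y_6) = (153090001, 11811150): x_7 = 13·153090001 + 168·1·11811150 = 3974443213; y_7 = 13·11811150 + 1·153090001 = 306634951.
Step 3: Verify x_7² - 168·y_7² = 15796198853361763369 - 15796198853361763368 = 1 (should be 1). ✓

(x_1, y_1) = (13, 1); (x_7, y_7) = (3974443213, 306634951).


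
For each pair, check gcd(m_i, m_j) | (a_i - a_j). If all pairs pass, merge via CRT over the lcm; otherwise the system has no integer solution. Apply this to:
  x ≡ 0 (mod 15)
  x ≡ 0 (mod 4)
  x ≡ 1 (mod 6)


Moduli 15, 4, 6 are not pairwise coprime, so CRT works modulo lcm(m_i) when all pairwise compatibility conditions hold.
Pairwise compatibility: gcd(m_i, m_j) must divide a_i - a_j for every pair.
Merge one congruence at a time:
  Start: x ≡ 0 (mod 15).
  Combine with x ≡ 0 (mod 4): gcd(15, 4) = 1; 0 - 0 = 0, which IS divisible by 1, so compatible.
    Write x = 0 + 15·t and substitute into x ≡ 0 (mod 4): 15·t ≡ 0 − 0 = 0 (mod 4).
    Reduce coefficients mod 4: 3·t ≡ 0 (mod 4).
    The inverse of 3 mod 4 is 3 (since 3·3 = 9 = 2·4 + 1), so t ≡ 3·0 = 0 ≡ 0 (mod 4).
    Then x = 0 + 15·0 = 0, valid modulo lcm(15, 4) = 60: x ≡ 0 (mod 60).
  Combine with x ≡ 1 (mod 6): gcd(60, 6) = 6, and 1 - 0 = 1 is NOT divisible by 6.
    ⇒ system is inconsistent (no integer solution).

No solution (the system is inconsistent).


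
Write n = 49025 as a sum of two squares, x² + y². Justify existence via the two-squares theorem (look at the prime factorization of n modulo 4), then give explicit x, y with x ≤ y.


Step 1: Factor n = 49025 = 5^2 · 37 · 53.
Step 2: Check the mod-4 condition on each prime factor: 5 ≡ 1 (mod 4), exponent 2; 37 ≡ 1 (mod 4), exponent 1; 53 ≡ 1 (mod 4), exponent 1.
All primes ≡ 3 (mod 4) appear to even exponent (or don't appear), so by the two-squares theorem n IS expressible as a sum of two squares.
Step 3: Build a representation. Group n = k² · m with k = 5 and m = 37 · 53 = 1961 (a product of primes ≡ 1 (mod 4)); a representation of m scales to one of n via (k·x)² + (k·y)² = k²(x² + y²). Each prime p ≡ 1 (mod 4) is itself a sum of two squares; find a² by testing p − a² for a perfect square:
  37: 37 − 1² = 36 = 6² ⇒ 37 = 1² + 6².
  53: 53 − 1² = 52, 53 − 2² = 49 = 7² ⇒ 53 = 2² + 7².
  Combine using the Brahmagupta–Fibonacci identity (a² + b²)(c² + d²) = (ac − bd)² + (ad + bc)² = (ac + bd)² + (ad − bc)²:
  37 · 53 = 1961: from (1² + 6²)(2² + 7²), take (1·2 − 6·7, 1·7 + 6·2) = (2 − 42, 7 + 12) = (-40, 19); dropping signs (only squares matter) gives (40, 19); check 40² + 19² = 1600 + 361 = 1961 ✓.
  Scale by k = 5: (5·40, 5·19) = (200, 95).
Step 4: Order so x ≤ y and verify: 95² + 200² = 9025 + 40000 = 49025 = n. ✓

n = 49025 = 95² + 200² (one valid representation with x ≤ y).


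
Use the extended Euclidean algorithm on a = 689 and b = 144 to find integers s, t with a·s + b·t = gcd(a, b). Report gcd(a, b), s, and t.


Euclidean algorithm on (689, 144) — divide until remainder is 0:
  689 = 4 · 144 + 113
  144 = 1 · 113 + 31
  113 = 3 · 31 + 20
  31 = 1 · 20 + 11
  20 = 1 · 11 + 9
  11 = 1 · 9 + 2
  9 = 4 · 2 + 1
  2 = 2 · 1 + 0
gcd(689, 144) = 1.
Track Bezout coefficients alongside the remainders: start with r₀ = 689 = a·1 + b·0 (s = 1, t = 0) and r₁ = 144 = a·0 + b·1 (s = 0, t = 1); each new remainder r_{k+1} = r_{k-1} − q_k·r_k inherits s_{k+1} = s_{k-1} − q_k·s_k, t_{k+1} = t_{k-1} − q_k·t_k, so r_k = a·s_k + b·t_k at every step:
  q = 4: r = 113, s = 1 − 4·0 = 1, t = 0 − 4·1 = -4  (check: 689·1 + 144·(-4) = 113)
  q = 1: r = 31, s = 0 − 1·1 = -1, t = 1 − 1·(-4) = 5  (check: 689·(-1) + 144·5 = 31)
  q = 3: r = 20, s = 1 − 3·(-1) = 4, t = -4 − 3·5 = -19  (check: 689·4 + 144·(-19) = 20)
  q = 1: r = 11, s = -1 − 1·4 = -5, t = 5 − 1·(-19) = 24  (check: 689·(-5) + 144·24 = 11)
  q = 1: r = 9, s = 4 − 1·(-5) = 9, t = -19 − 1·24 = -43  (check: 689·9 + 144·(-43) = 9)
  q = 1: r = 2, s = -5 − 1·9 = -14, t = 24 − 1·(-43) = 67  (check: 689·(-14) + 144·67 = 2)
  q = 4: r = 1, s = 9 − 4·(-14) = 65, t = -43 − 4·67 = -311  (check: 689·65 + 144·(-311) = 1)
The row with r = 1 (the gcd) gives the Bezout coefficients s = 65, t = -311.
Result: 689 · (65) + 144 · (-311) = 1.

gcd(689, 144) = 1; s = 65, t = -311 (check: 689·65 + 144·(-311) = 1).


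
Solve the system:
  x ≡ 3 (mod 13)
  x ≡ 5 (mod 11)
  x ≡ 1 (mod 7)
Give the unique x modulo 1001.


Moduli 13, 11, 7 are pairwise coprime; by CRT there is a unique solution modulo M = 13 · 11 · 7 = 1001.
Solve pairwise, accumulating the modulus:
  Start with x ≡ 3 (mod 13).
  Combine with x ≡ 5 (mod 11): since gcd(13, 11) = 1, we get a unique residue mod 143.
    Write x = 3 + 13·t and substitute into x ≡ 5 (mod 11): 13·t ≡ 5 − 3 = 2 (mod 11).
    Reduce coefficients mod 11: 2·t ≡ 2 (mod 11).
    The inverse of 2 mod 11 is 6 (since 2·6 = 12 = 1·11 + 1), so t ≡ 6·2 = 12 ≡ 1 (mod 11).
    Then x = 3 + 13·1 = 16, valid modulo lcm(13, 11) = 143: x ≡ 16 (mod 143).
  Combine with x ≡ 1 (mod 7): since gcd(143, 7) = 1, we get a unique residue mod 1001.
    Write x = 16 + 143·t and substitute into x ≡ 1 (mod 7): 143·t ≡ 1 − 16 = -15 (mod 7).
    Reduce coefficients mod 7: 3·t ≡ 6 (mod 7).
    The inverse of 3 mod 7 is 5 (since 3·5 = 15 = 2·7 + 1), so t ≡ 5·6 = 30 ≡ 2 (mod 7).
    Then x = 16 + 143·2 = 302, valid modulo lcm(143, 7) = 1001: x ≡ 302 (mod 1001).
Verify: 302 mod 13 = 3 ✓, 302 mod 11 = 5 ✓, 302 mod 7 = 1 ✓.

x ≡ 302 (mod 1001).


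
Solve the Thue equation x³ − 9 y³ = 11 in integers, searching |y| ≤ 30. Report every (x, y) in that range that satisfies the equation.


The equation is x³ - 9y³ = 11. For fixed y, x³ = 9·y³ + 11, so a solution requires the RHS to be a perfect cube.
Strategy: iterate y from -30 to 30, compute RHS = 9·y³ + 11, and check whether it is a (positive or negative) perfect cube.
Check small values of y:
  y = 0: RHS = 11 is not a perfect cube.
  y = 1: RHS = 20 is not a perfect cube.
  y = -1: RHS = 2 is not a perfect cube.
  y = 2: RHS = 83 is not a perfect cube.
  y = -2: RHS = -61 is not a perfect cube.
  y = 3: RHS = 254 is not a perfect cube.
  y = -3: RHS = -232 is not a perfect cube.
Continuing the search up to |y| = 30 finds no solutions either.
No (x, y) in the scanned range satisfies the equation.

No integer solutions with |y| ≤ 30.


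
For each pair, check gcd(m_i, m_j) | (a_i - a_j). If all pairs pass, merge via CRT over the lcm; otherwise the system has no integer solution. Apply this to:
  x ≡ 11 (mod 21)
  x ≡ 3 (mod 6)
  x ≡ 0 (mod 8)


Moduli 21, 6, 8 are not pairwise coprime, so CRT works modulo lcm(m_i) when all pairwise compatibility conditions hold.
Pairwise compatibility: gcd(m_i, m_j) must divide a_i - a_j for every pair.
Merge one congruence at a time:
  Start: x ≡ 11 (mod 21).
  Combine with x ≡ 3 (mod 6): gcd(21, 6) = 3, and 3 - 11 = -8 is NOT divisible by 3.
    ⇒ system is inconsistent (no integer solution).

No solution (the system is inconsistent).


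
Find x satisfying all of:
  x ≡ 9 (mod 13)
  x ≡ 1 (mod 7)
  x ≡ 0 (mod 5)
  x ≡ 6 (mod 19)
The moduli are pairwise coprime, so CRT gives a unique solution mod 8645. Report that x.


Product of moduli M = 13 · 7 · 5 · 19 = 8645.
Merge one congruence at a time:
  Start: x ≡ 9 (mod 13).
  Combine with x ≡ 1 (mod 7); new modulus lcm = 91.
    Write x = 9 + 13·t and substitute into x ≡ 1 (mod 7): 13·t ≡ 1 − 9 = -8 (mod 7).
    Reduce coefficients mod 7: 6·t ≡ 6 (mod 7).
    The inverse of 6 mod 7 is 6 (since 6·6 = 36 = 5·7 + 1), so t ≡ 6·6 = 36 ≡ 1 (mod 7).
    Then x = 9 + 13·1 = 22, valid modulo lcm(13, 7) = 91: x ≡ 22 (mod 91).
  Combine with x ≡ 0 (mod 5); new modulus lcm = 455.
    Write x = 22 + 91·t and substitute into x ≡ 0 (mod 5): 91·t ≡ 0 − 22 = -22 (mod 5).
    Reduce coefficients mod 5: 1·t ≡ 3 (mod 5).
    So t ≡ 3 (mod 5).
    Then x = 22 + 91·3 = 295, valid modulo lcm(91, 5) = 455: x ≡ 295 (mod 455).
  Combine with x ≡ 6 (mod 19); new modulus lcm = 8645.
    Write x = 295 + 455·t and substitute into x ≡ 6 (mod 19): 455·t ≡ 6 − 295 = -289 (mod 19).
    Reduce coefficients mod 19: 18·t ≡ 15 (mod 19).
    The inverse of 18 mod 19 is 18 (since 18·18 = 324 = 17·19 + 1), so t ≡ 18·15 = 270 ≡ 4 (mod 19).
    Then x = 295 + 455·4 = 2115, valid modulo lcm(455, 19) = 8645: x ≡ 2115 (mod 8645).
Verify against each original: 2115 mod 13 = 9, 2115 mod 7 = 1, 2115 mod 5 = 0, 2115 mod 19 = 6.

x ≡ 2115 (mod 8645).


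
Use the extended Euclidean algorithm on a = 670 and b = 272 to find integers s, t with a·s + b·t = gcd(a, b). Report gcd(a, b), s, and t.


Euclidean algorithm on (670, 272) — divide until remainder is 0:
  670 = 2 · 272 + 126
  272 = 2 · 126 + 20
  126 = 6 · 20 + 6
  20 = 3 · 6 + 2
  6 = 3 · 2 + 0
gcd(670, 272) = 2.
Track Bezout coefficients alongside the remainders: start with r₀ = 670 = a·1 + b·0 (s = 1, t = 0) and r₁ = 272 = a·0 + b·1 (s = 0, t = 1); each new remainder r_{k+1} = r_{k-1} − q_k·r_k inherits s_{k+1} = s_{k-1} − q_k·s_k, t_{k+1} = t_{k-1} − q_k·t_k, so r_k = a·s_k + b·t_k at every step:
  q = 2: r = 126, s = 1 − 2·0 = 1, t = 0 − 2·1 = -2  (check: 670·1 + 272·(-2) = 126)
  q = 2: r = 20, s = 0 − 2·1 = -2, t = 1 − 2·(-2) = 5  (check: 670·(-2) + 272·5 = 20)
  q = 6: r = 6, s = 1 − 6·(-2) = 13, t = -2 − 6·5 = -32  (check: 670·13 + 272·(-32) = 6)
  q = 3: r = 2, s = -2 − 3·13 = -41, t = 5 − 3·(-32) = 101  (check: 670·(-41) + 272·101 = 2)
The row with r = 2 (the gcd) gives the Bezout coefficients s = -41, t = 101.
Result: 670 · (-41) + 272 · (101) = 2.

gcd(670, 272) = 2; s = -41, t = 101 (check: 670·(-41) + 272·101 = 2).


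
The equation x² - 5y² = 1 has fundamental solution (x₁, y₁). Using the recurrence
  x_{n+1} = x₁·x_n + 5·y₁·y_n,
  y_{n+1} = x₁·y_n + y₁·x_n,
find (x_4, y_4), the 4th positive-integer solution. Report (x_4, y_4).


Step 1: Find the fundamental solution (x₁, y₁) of x² - 5y² = 1.
  Expand √5 as a continued fraction. a₀ = ⌊√5⌋ = 2; iterate m_{k+1} = d_k·a_k − m_k, d_{k+1} = (5 − m_{k+1}²)/d_k, a_{k+1} = ⌊(a₀ + m_{k+1})/d_{k+1}⌋ (starting m₀ = 0, d₀ = 1), with convergents p_k = a_k·p_{k-1} + p_{k-2}, q_k = a_k·q_{k-1} + q_{k-2} (p₋₁ = 1, q₋₁ = 0):
  k = 0: a₀ = 2; p₀/q₀ = 2/1; p₀² − 5·q₀² = 4 − 5 = -1.
  k = 1: m = 2, d = 1, a = ⌊(2 + 2)/1⌋ = 4; p/q = (4·2 + 1)/(4·1 + 0) = 9/4; p² − 5·q² = 81 − 80 = 1.
  The first convergent with p² − 5·q² = 1 gives the fundamental solution (x₁, y₁) = (9, 4).
Step 2: Apply the recurrence (x_{n+1}, y_{n+1}) = (x₁x_n + 5y₁y_n, x₁y_n + y₁x_n) repeatedly.
  From (x_1, y_1) = (9, 4): x_2 = 9·9 + 5·4·4 = 161; y_2 = 9·4 + 4·9 = 72.
  From (x_2, y_2) = (161, 72): x_3 = 9·161 + 5·4·72 = 2889; y_3 = 9·72 + 4·161 = 1292.
  From (x_3, y_3) = (2889, 1292): x_4 = 9·2889 + 5·4·1292 = 51841; y_4 = 9·1292 + 4·2889 = 23184.
Step 3: Verify x_4² - 5·y_4² = 2687489281 - 2687489280 = 1 (should be 1). ✓

(x_1, y_1) = (9, 4); (x_4, y_4) = (51841, 23184).


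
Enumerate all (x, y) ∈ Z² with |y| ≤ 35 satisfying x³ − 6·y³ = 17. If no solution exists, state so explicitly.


The equation is x³ - 6y³ = 17. For fixed y, x³ = 6·y³ + 17, so a solution requires the RHS to be a perfect cube.
Strategy: iterate y from -35 to 35, compute RHS = 6·y³ + 17, and check whether it is a (positive or negative) perfect cube.
Check small values of y:
  y = 0: RHS = 17 is not a perfect cube.
  y = 1: RHS = 23 is not a perfect cube.
  y = -1: RHS = 11 is not a perfect cube.
  y = 2: RHS = 65 is not a perfect cube.
  y = -2: RHS = -31 is not a perfect cube.
  y = 3: RHS = 179 is not a perfect cube.
  y = -3: RHS = -145 is not a perfect cube.
Continuing the search up to |y| = 35 finds no solutions either.
No (x, y) in the scanned range satisfies the equation.

No integer solutions with |y| ≤ 35.


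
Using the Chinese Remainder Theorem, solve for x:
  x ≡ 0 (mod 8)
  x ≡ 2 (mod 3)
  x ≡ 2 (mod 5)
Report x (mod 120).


Moduli 8, 3, 5 are pairwise coprime; by CRT there is a unique solution modulo M = 8 · 3 · 5 = 120.
Solve pairwise, accumulating the modulus:
  Start with x ≡ 0 (mod 8).
  Combine with x ≡ 2 (mod 3): since gcd(8, 3) = 1, we get a unique residue mod 24.
    Write x = 0 + 8·t and substitute into x ≡ 2 (mod 3): 8·t ≡ 2 − 0 = 2 (mod 3).
    Reduce coefficients mod 3: 2·t ≡ 2 (mod 3).
    The inverse of 2 mod 3 is 2 (since 2·2 = 4 = 1·3 + 1), so t ≡ 2·2 = 4 ≡ 1 (mod 3).
    Then x = 0 + 8·1 = 8, valid modulo lcm(8, 3) = 24: x ≡ 8 (mod 24).
  Combine with x ≡ 2 (mod 5): since gcd(24, 5) = 1, we get a unique residue mod 120.
    Write x = 8 + 24·t and substitute into x ≡ 2 (mod 5): 24·t ≡ 2 − 8 = -6 (mod 5).
    Reduce coefficients mod 5: 4·t ≡ 4 (mod 5).
    The inverse of 4 mod 5 is 4 (since 4·4 = 16 = 3·5 + 1), so t ≡ 4·4 = 16 ≡ 1 (mod 5).
    Then x = 8 + 24·1 = 32, valid modulo lcm(24, 5) = 120: x ≡ 32 (mod 120).
Verify: 32 mod 8 = 0 ✓, 32 mod 3 = 2 ✓, 32 mod 5 = 2 ✓.

x ≡ 32 (mod 120).


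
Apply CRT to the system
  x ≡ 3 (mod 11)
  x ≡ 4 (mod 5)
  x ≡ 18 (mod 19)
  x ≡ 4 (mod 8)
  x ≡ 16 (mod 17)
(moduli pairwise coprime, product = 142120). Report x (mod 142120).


Product of moduli M = 11 · 5 · 19 · 8 · 17 = 142120.
Merge one congruence at a time:
  Start: x ≡ 3 (mod 11).
  Combine with x ≡ 4 (mod 5); new modulus lcm = 55.
    Write x = 3 + 11·t and substitute into x ≡ 4 (mod 5): 11·t ≡ 4 − 3 = 1 (mod 5).
    Reduce coefficients mod 5: 1·t ≡ 1 (mod 5).
    So t ≡ 1 (mod 5).
    Then x = 3 + 11·1 = 14, valid modulo lcm(11, 5) = 55: x ≡ 14 (mod 55).
  Combine with x ≡ 18 (mod 19); new modulus lcm = 1045.
    Write x = 14 + 55·t and substitute into x ≡ 18 (mod 19): 55·t ≡ 18 − 14 = 4 (mod 19).
    Reduce coefficients mod 19: 17·t ≡ 4 (mod 19).
    The inverse of 17 mod 19 is 9 (since 17·9 = 153 = 8·19 + 1), so t ≡ 9·4 = 36 ≡ 17 (mod 19).
    Then x = 14 + 55·17 = 949, valid modulo lcm(55, 19) = 1045: x ≡ 949 (mod 1045).
  Combine with x ≡ 4 (mod 8); new modulus lcm = 8360.
    Write x = 949 + 1045·t and substitute into x ≡ 4 (mod 8): 1045·t ≡ 4 − 949 = -945 (mod 8).
    Reduce coefficients mod 8: 5·t ≡ 7 (mod 8).
    The inverse of 5 mod 8 is 5 (since 5·5 = 25 = 3·8 + 1), so t ≡ 5·7 = 35 ≡ 3 (mod 8).
    Then x = 949 + 1045·3 = 4084, valid modulo lcm(1045, 8) = 8360: x ≡ 4084 (mod 8360).
  Combine with x ≡ 16 (mod 17); new modulus lcm = 142120.
    Write x = 4084 + 8360·t and substitute into x ≡ 16 (mod 17): 8360·t ≡ 16 − 4084 = -4068 (mod 17).
    Reduce coefficients mod 17: 13·t ≡ 12 (mod 17).
    The inverse of 13 mod 17 is 4 (since 13·4 = 52 = 3·17 + 1), so t ≡ 4·12 = 48 ≡ 14 (mod 17).
    Then x = 4084 + 8360·14 = 121124, valid modulo lcm(8360, 17) = 142120: x ≡ 121124 (mod 142120).
Verify against each original: 121124 mod 11 = 3, 121124 mod 5 = 4, 121124 mod 19 = 18, 121124 mod 8 = 4, 121124 mod 17 = 16.

x ≡ 121124 (mod 142120).
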